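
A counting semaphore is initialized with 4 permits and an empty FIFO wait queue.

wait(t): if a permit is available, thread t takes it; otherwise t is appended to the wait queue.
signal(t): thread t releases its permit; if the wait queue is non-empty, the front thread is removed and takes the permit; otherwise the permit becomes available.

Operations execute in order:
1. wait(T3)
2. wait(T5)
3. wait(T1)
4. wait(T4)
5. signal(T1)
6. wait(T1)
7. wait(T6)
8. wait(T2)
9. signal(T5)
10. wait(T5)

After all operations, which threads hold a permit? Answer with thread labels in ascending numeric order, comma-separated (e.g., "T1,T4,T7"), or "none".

Step 1: wait(T3) -> count=3 queue=[] holders={T3}
Step 2: wait(T5) -> count=2 queue=[] holders={T3,T5}
Step 3: wait(T1) -> count=1 queue=[] holders={T1,T3,T5}
Step 4: wait(T4) -> count=0 queue=[] holders={T1,T3,T4,T5}
Step 5: signal(T1) -> count=1 queue=[] holders={T3,T4,T5}
Step 6: wait(T1) -> count=0 queue=[] holders={T1,T3,T4,T5}
Step 7: wait(T6) -> count=0 queue=[T6] holders={T1,T3,T4,T5}
Step 8: wait(T2) -> count=0 queue=[T6,T2] holders={T1,T3,T4,T5}
Step 9: signal(T5) -> count=0 queue=[T2] holders={T1,T3,T4,T6}
Step 10: wait(T5) -> count=0 queue=[T2,T5] holders={T1,T3,T4,T6}
Final holders: T1,T3,T4,T6

Answer: T1,T3,T4,T6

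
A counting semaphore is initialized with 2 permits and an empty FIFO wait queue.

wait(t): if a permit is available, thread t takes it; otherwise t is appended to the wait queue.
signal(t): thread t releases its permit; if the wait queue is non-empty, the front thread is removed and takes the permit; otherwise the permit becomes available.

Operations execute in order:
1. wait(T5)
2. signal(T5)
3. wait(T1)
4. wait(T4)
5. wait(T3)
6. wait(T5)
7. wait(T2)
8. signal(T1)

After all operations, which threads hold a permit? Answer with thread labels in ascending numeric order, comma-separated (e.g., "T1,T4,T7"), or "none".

Answer: T3,T4

Derivation:
Step 1: wait(T5) -> count=1 queue=[] holders={T5}
Step 2: signal(T5) -> count=2 queue=[] holders={none}
Step 3: wait(T1) -> count=1 queue=[] holders={T1}
Step 4: wait(T4) -> count=0 queue=[] holders={T1,T4}
Step 5: wait(T3) -> count=0 queue=[T3] holders={T1,T4}
Step 6: wait(T5) -> count=0 queue=[T3,T5] holders={T1,T4}
Step 7: wait(T2) -> count=0 queue=[T3,T5,T2] holders={T1,T4}
Step 8: signal(T1) -> count=0 queue=[T5,T2] holders={T3,T4}
Final holders: T3,T4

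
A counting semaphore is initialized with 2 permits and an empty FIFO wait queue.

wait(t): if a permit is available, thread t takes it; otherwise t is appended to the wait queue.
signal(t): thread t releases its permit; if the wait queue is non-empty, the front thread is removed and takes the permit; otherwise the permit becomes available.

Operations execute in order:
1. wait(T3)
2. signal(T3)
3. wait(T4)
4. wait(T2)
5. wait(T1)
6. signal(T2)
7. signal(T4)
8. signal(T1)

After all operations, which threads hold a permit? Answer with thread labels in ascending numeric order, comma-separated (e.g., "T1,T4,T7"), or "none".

Answer: none

Derivation:
Step 1: wait(T3) -> count=1 queue=[] holders={T3}
Step 2: signal(T3) -> count=2 queue=[] holders={none}
Step 3: wait(T4) -> count=1 queue=[] holders={T4}
Step 4: wait(T2) -> count=0 queue=[] holders={T2,T4}
Step 5: wait(T1) -> count=0 queue=[T1] holders={T2,T4}
Step 6: signal(T2) -> count=0 queue=[] holders={T1,T4}
Step 7: signal(T4) -> count=1 queue=[] holders={T1}
Step 8: signal(T1) -> count=2 queue=[] holders={none}
Final holders: none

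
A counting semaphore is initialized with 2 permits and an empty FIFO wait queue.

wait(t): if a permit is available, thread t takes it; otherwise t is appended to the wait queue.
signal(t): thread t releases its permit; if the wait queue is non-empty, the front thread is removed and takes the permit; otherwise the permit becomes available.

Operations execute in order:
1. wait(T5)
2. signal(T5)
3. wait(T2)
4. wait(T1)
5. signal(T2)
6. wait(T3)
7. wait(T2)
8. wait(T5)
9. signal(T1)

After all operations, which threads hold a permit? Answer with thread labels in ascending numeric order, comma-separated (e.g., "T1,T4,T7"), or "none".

Answer: T2,T3

Derivation:
Step 1: wait(T5) -> count=1 queue=[] holders={T5}
Step 2: signal(T5) -> count=2 queue=[] holders={none}
Step 3: wait(T2) -> count=1 queue=[] holders={T2}
Step 4: wait(T1) -> count=0 queue=[] holders={T1,T2}
Step 5: signal(T2) -> count=1 queue=[] holders={T1}
Step 6: wait(T3) -> count=0 queue=[] holders={T1,T3}
Step 7: wait(T2) -> count=0 queue=[T2] holders={T1,T3}
Step 8: wait(T5) -> count=0 queue=[T2,T5] holders={T1,T3}
Step 9: signal(T1) -> count=0 queue=[T5] holders={T2,T3}
Final holders: T2,T3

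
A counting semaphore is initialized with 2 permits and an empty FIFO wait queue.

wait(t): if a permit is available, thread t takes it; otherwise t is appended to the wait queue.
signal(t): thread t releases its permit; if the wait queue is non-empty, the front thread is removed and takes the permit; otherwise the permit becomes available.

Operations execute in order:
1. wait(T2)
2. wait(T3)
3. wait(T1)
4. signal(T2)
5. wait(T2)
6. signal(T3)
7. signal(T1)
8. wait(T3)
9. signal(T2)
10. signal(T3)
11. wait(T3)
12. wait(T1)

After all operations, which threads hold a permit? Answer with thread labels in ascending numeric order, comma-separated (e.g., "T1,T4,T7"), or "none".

Step 1: wait(T2) -> count=1 queue=[] holders={T2}
Step 2: wait(T3) -> count=0 queue=[] holders={T2,T3}
Step 3: wait(T1) -> count=0 queue=[T1] holders={T2,T3}
Step 4: signal(T2) -> count=0 queue=[] holders={T1,T3}
Step 5: wait(T2) -> count=0 queue=[T2] holders={T1,T3}
Step 6: signal(T3) -> count=0 queue=[] holders={T1,T2}
Step 7: signal(T1) -> count=1 queue=[] holders={T2}
Step 8: wait(T3) -> count=0 queue=[] holders={T2,T3}
Step 9: signal(T2) -> count=1 queue=[] holders={T3}
Step 10: signal(T3) -> count=2 queue=[] holders={none}
Step 11: wait(T3) -> count=1 queue=[] holders={T3}
Step 12: wait(T1) -> count=0 queue=[] holders={T1,T3}
Final holders: T1,T3

Answer: T1,T3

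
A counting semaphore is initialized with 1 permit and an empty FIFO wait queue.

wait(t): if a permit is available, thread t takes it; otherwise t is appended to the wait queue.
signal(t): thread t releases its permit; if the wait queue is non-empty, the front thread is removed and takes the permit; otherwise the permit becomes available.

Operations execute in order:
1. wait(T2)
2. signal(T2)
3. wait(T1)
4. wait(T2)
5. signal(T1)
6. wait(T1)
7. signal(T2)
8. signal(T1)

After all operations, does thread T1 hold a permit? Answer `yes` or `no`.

Answer: no

Derivation:
Step 1: wait(T2) -> count=0 queue=[] holders={T2}
Step 2: signal(T2) -> count=1 queue=[] holders={none}
Step 3: wait(T1) -> count=0 queue=[] holders={T1}
Step 4: wait(T2) -> count=0 queue=[T2] holders={T1}
Step 5: signal(T1) -> count=0 queue=[] holders={T2}
Step 6: wait(T1) -> count=0 queue=[T1] holders={T2}
Step 7: signal(T2) -> count=0 queue=[] holders={T1}
Step 8: signal(T1) -> count=1 queue=[] holders={none}
Final holders: {none} -> T1 not in holders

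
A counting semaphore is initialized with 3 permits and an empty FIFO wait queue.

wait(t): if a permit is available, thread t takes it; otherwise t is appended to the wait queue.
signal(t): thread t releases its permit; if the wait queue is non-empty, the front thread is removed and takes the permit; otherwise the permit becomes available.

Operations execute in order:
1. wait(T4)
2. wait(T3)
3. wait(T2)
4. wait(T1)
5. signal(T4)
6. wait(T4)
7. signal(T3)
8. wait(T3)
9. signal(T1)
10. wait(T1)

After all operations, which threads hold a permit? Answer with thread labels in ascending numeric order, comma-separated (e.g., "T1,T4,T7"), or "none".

Answer: T2,T3,T4

Derivation:
Step 1: wait(T4) -> count=2 queue=[] holders={T4}
Step 2: wait(T3) -> count=1 queue=[] holders={T3,T4}
Step 3: wait(T2) -> count=0 queue=[] holders={T2,T3,T4}
Step 4: wait(T1) -> count=0 queue=[T1] holders={T2,T3,T4}
Step 5: signal(T4) -> count=0 queue=[] holders={T1,T2,T3}
Step 6: wait(T4) -> count=0 queue=[T4] holders={T1,T2,T3}
Step 7: signal(T3) -> count=0 queue=[] holders={T1,T2,T4}
Step 8: wait(T3) -> count=0 queue=[T3] holders={T1,T2,T4}
Step 9: signal(T1) -> count=0 queue=[] holders={T2,T3,T4}
Step 10: wait(T1) -> count=0 queue=[T1] holders={T2,T3,T4}
Final holders: T2,T3,T4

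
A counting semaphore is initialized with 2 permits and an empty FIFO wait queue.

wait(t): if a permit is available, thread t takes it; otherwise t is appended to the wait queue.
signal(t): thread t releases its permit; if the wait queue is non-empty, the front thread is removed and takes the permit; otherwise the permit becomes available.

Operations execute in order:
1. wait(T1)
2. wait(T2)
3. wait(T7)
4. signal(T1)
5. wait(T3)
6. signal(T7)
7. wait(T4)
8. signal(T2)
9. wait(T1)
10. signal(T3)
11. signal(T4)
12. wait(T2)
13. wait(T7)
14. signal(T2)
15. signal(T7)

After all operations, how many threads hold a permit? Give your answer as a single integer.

Step 1: wait(T1) -> count=1 queue=[] holders={T1}
Step 2: wait(T2) -> count=0 queue=[] holders={T1,T2}
Step 3: wait(T7) -> count=0 queue=[T7] holders={T1,T2}
Step 4: signal(T1) -> count=0 queue=[] holders={T2,T7}
Step 5: wait(T3) -> count=0 queue=[T3] holders={T2,T7}
Step 6: signal(T7) -> count=0 queue=[] holders={T2,T3}
Step 7: wait(T4) -> count=0 queue=[T4] holders={T2,T3}
Step 8: signal(T2) -> count=0 queue=[] holders={T3,T4}
Step 9: wait(T1) -> count=0 queue=[T1] holders={T3,T4}
Step 10: signal(T3) -> count=0 queue=[] holders={T1,T4}
Step 11: signal(T4) -> count=1 queue=[] holders={T1}
Step 12: wait(T2) -> count=0 queue=[] holders={T1,T2}
Step 13: wait(T7) -> count=0 queue=[T7] holders={T1,T2}
Step 14: signal(T2) -> count=0 queue=[] holders={T1,T7}
Step 15: signal(T7) -> count=1 queue=[] holders={T1}
Final holders: {T1} -> 1 thread(s)

Answer: 1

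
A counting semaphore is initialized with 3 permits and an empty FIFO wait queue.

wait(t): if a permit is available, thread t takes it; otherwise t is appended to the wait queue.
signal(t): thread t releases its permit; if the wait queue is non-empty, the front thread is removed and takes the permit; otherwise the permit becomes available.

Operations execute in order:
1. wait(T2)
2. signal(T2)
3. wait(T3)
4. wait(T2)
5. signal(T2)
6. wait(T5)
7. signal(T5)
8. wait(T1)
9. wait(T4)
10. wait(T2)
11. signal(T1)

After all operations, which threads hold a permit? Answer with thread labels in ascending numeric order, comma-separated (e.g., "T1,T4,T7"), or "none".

Step 1: wait(T2) -> count=2 queue=[] holders={T2}
Step 2: signal(T2) -> count=3 queue=[] holders={none}
Step 3: wait(T3) -> count=2 queue=[] holders={T3}
Step 4: wait(T2) -> count=1 queue=[] holders={T2,T3}
Step 5: signal(T2) -> count=2 queue=[] holders={T3}
Step 6: wait(T5) -> count=1 queue=[] holders={T3,T5}
Step 7: signal(T5) -> count=2 queue=[] holders={T3}
Step 8: wait(T1) -> count=1 queue=[] holders={T1,T3}
Step 9: wait(T4) -> count=0 queue=[] holders={T1,T3,T4}
Step 10: wait(T2) -> count=0 queue=[T2] holders={T1,T3,T4}
Step 11: signal(T1) -> count=0 queue=[] holders={T2,T3,T4}
Final holders: T2,T3,T4

Answer: T2,T3,T4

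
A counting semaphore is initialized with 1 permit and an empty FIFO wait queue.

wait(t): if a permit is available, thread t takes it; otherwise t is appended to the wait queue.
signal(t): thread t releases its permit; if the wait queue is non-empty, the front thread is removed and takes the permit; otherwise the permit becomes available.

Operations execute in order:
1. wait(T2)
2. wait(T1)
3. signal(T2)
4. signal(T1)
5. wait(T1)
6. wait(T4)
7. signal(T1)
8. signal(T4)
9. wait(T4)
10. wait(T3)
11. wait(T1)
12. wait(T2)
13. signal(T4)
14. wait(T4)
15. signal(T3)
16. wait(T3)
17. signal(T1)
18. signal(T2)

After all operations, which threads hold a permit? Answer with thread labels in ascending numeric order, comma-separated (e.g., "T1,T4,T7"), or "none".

Step 1: wait(T2) -> count=0 queue=[] holders={T2}
Step 2: wait(T1) -> count=0 queue=[T1] holders={T2}
Step 3: signal(T2) -> count=0 queue=[] holders={T1}
Step 4: signal(T1) -> count=1 queue=[] holders={none}
Step 5: wait(T1) -> count=0 queue=[] holders={T1}
Step 6: wait(T4) -> count=0 queue=[T4] holders={T1}
Step 7: signal(T1) -> count=0 queue=[] holders={T4}
Step 8: signal(T4) -> count=1 queue=[] holders={none}
Step 9: wait(T4) -> count=0 queue=[] holders={T4}
Step 10: wait(T3) -> count=0 queue=[T3] holders={T4}
Step 11: wait(T1) -> count=0 queue=[T3,T1] holders={T4}
Step 12: wait(T2) -> count=0 queue=[T3,T1,T2] holders={T4}
Step 13: signal(T4) -> count=0 queue=[T1,T2] holders={T3}
Step 14: wait(T4) -> count=0 queue=[T1,T2,T4] holders={T3}
Step 15: signal(T3) -> count=0 queue=[T2,T4] holders={T1}
Step 16: wait(T3) -> count=0 queue=[T2,T4,T3] holders={T1}
Step 17: signal(T1) -> count=0 queue=[T4,T3] holders={T2}
Step 18: signal(T2) -> count=0 queue=[T3] holders={T4}
Final holders: T4

Answer: T4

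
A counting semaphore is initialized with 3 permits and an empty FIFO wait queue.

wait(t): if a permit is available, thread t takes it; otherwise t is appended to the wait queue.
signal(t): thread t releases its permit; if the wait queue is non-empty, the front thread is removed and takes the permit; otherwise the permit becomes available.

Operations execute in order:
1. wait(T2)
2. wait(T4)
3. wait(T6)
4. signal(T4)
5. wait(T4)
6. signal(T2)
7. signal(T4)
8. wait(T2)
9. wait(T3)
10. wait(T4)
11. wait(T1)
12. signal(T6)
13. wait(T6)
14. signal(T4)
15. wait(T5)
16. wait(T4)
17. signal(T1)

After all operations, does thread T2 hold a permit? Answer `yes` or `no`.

Answer: yes

Derivation:
Step 1: wait(T2) -> count=2 queue=[] holders={T2}
Step 2: wait(T4) -> count=1 queue=[] holders={T2,T4}
Step 3: wait(T6) -> count=0 queue=[] holders={T2,T4,T6}
Step 4: signal(T4) -> count=1 queue=[] holders={T2,T6}
Step 5: wait(T4) -> count=0 queue=[] holders={T2,T4,T6}
Step 6: signal(T2) -> count=1 queue=[] holders={T4,T6}
Step 7: signal(T4) -> count=2 queue=[] holders={T6}
Step 8: wait(T2) -> count=1 queue=[] holders={T2,T6}
Step 9: wait(T3) -> count=0 queue=[] holders={T2,T3,T6}
Step 10: wait(T4) -> count=0 queue=[T4] holders={T2,T3,T6}
Step 11: wait(T1) -> count=0 queue=[T4,T1] holders={T2,T3,T6}
Step 12: signal(T6) -> count=0 queue=[T1] holders={T2,T3,T4}
Step 13: wait(T6) -> count=0 queue=[T1,T6] holders={T2,T3,T4}
Step 14: signal(T4) -> count=0 queue=[T6] holders={T1,T2,T3}
Step 15: wait(T5) -> count=0 queue=[T6,T5] holders={T1,T2,T3}
Step 16: wait(T4) -> count=0 queue=[T6,T5,T4] holders={T1,T2,T3}
Step 17: signal(T1) -> count=0 queue=[T5,T4] holders={T2,T3,T6}
Final holders: {T2,T3,T6} -> T2 in holders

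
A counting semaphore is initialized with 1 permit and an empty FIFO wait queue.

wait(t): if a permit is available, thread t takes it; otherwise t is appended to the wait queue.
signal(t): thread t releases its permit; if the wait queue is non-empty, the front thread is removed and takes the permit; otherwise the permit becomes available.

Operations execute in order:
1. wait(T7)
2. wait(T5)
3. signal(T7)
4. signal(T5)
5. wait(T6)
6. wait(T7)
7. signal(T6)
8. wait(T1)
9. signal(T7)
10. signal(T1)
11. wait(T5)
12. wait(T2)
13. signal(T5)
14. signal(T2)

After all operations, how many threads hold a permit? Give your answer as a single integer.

Answer: 0

Derivation:
Step 1: wait(T7) -> count=0 queue=[] holders={T7}
Step 2: wait(T5) -> count=0 queue=[T5] holders={T7}
Step 3: signal(T7) -> count=0 queue=[] holders={T5}
Step 4: signal(T5) -> count=1 queue=[] holders={none}
Step 5: wait(T6) -> count=0 queue=[] holders={T6}
Step 6: wait(T7) -> count=0 queue=[T7] holders={T6}
Step 7: signal(T6) -> count=0 queue=[] holders={T7}
Step 8: wait(T1) -> count=0 queue=[T1] holders={T7}
Step 9: signal(T7) -> count=0 queue=[] holders={T1}
Step 10: signal(T1) -> count=1 queue=[] holders={none}
Step 11: wait(T5) -> count=0 queue=[] holders={T5}
Step 12: wait(T2) -> count=0 queue=[T2] holders={T5}
Step 13: signal(T5) -> count=0 queue=[] holders={T2}
Step 14: signal(T2) -> count=1 queue=[] holders={none}
Final holders: {none} -> 0 thread(s)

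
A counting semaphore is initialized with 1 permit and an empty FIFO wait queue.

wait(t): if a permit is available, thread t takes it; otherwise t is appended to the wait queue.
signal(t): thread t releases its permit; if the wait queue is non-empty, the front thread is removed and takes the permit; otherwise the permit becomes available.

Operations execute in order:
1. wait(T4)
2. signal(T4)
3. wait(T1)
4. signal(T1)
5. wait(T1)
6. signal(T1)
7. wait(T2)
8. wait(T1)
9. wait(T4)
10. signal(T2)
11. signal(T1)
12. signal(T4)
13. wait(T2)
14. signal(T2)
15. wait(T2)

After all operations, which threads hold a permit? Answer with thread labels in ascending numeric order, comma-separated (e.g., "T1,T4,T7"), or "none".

Answer: T2

Derivation:
Step 1: wait(T4) -> count=0 queue=[] holders={T4}
Step 2: signal(T4) -> count=1 queue=[] holders={none}
Step 3: wait(T1) -> count=0 queue=[] holders={T1}
Step 4: signal(T1) -> count=1 queue=[] holders={none}
Step 5: wait(T1) -> count=0 queue=[] holders={T1}
Step 6: signal(T1) -> count=1 queue=[] holders={none}
Step 7: wait(T2) -> count=0 queue=[] holders={T2}
Step 8: wait(T1) -> count=0 queue=[T1] holders={T2}
Step 9: wait(T4) -> count=0 queue=[T1,T4] holders={T2}
Step 10: signal(T2) -> count=0 queue=[T4] holders={T1}
Step 11: signal(T1) -> count=0 queue=[] holders={T4}
Step 12: signal(T4) -> count=1 queue=[] holders={none}
Step 13: wait(T2) -> count=0 queue=[] holders={T2}
Step 14: signal(T2) -> count=1 queue=[] holders={none}
Step 15: wait(T2) -> count=0 queue=[] holders={T2}
Final holders: T2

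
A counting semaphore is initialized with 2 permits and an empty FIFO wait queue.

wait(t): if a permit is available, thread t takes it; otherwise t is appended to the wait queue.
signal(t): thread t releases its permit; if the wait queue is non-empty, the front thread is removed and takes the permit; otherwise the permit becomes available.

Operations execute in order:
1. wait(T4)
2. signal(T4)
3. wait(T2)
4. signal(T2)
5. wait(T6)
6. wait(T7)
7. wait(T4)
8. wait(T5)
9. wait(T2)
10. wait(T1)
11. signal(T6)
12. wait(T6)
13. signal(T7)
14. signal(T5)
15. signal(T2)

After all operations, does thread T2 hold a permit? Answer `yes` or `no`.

Answer: no

Derivation:
Step 1: wait(T4) -> count=1 queue=[] holders={T4}
Step 2: signal(T4) -> count=2 queue=[] holders={none}
Step 3: wait(T2) -> count=1 queue=[] holders={T2}
Step 4: signal(T2) -> count=2 queue=[] holders={none}
Step 5: wait(T6) -> count=1 queue=[] holders={T6}
Step 6: wait(T7) -> count=0 queue=[] holders={T6,T7}
Step 7: wait(T4) -> count=0 queue=[T4] holders={T6,T7}
Step 8: wait(T5) -> count=0 queue=[T4,T5] holders={T6,T7}
Step 9: wait(T2) -> count=0 queue=[T4,T5,T2] holders={T6,T7}
Step 10: wait(T1) -> count=0 queue=[T4,T5,T2,T1] holders={T6,T7}
Step 11: signal(T6) -> count=0 queue=[T5,T2,T1] holders={T4,T7}
Step 12: wait(T6) -> count=0 queue=[T5,T2,T1,T6] holders={T4,T7}
Step 13: signal(T7) -> count=0 queue=[T2,T1,T6] holders={T4,T5}
Step 14: signal(T5) -> count=0 queue=[T1,T6] holders={T2,T4}
Step 15: signal(T2) -> count=0 queue=[T6] holders={T1,T4}
Final holders: {T1,T4} -> T2 not in holders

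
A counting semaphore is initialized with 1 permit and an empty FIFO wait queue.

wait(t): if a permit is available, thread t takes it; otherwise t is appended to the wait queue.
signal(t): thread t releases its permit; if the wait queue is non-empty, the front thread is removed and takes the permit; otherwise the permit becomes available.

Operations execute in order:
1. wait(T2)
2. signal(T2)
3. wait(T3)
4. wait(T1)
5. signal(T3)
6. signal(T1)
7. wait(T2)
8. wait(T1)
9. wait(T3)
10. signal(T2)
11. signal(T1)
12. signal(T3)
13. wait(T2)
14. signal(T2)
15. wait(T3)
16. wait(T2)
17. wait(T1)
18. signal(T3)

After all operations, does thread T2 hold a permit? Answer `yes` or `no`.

Answer: yes

Derivation:
Step 1: wait(T2) -> count=0 queue=[] holders={T2}
Step 2: signal(T2) -> count=1 queue=[] holders={none}
Step 3: wait(T3) -> count=0 queue=[] holders={T3}
Step 4: wait(T1) -> count=0 queue=[T1] holders={T3}
Step 5: signal(T3) -> count=0 queue=[] holders={T1}
Step 6: signal(T1) -> count=1 queue=[] holders={none}
Step 7: wait(T2) -> count=0 queue=[] holders={T2}
Step 8: wait(T1) -> count=0 queue=[T1] holders={T2}
Step 9: wait(T3) -> count=0 queue=[T1,T3] holders={T2}
Step 10: signal(T2) -> count=0 queue=[T3] holders={T1}
Step 11: signal(T1) -> count=0 queue=[] holders={T3}
Step 12: signal(T3) -> count=1 queue=[] holders={none}
Step 13: wait(T2) -> count=0 queue=[] holders={T2}
Step 14: signal(T2) -> count=1 queue=[] holders={none}
Step 15: wait(T3) -> count=0 queue=[] holders={T3}
Step 16: wait(T2) -> count=0 queue=[T2] holders={T3}
Step 17: wait(T1) -> count=0 queue=[T2,T1] holders={T3}
Step 18: signal(T3) -> count=0 queue=[T1] holders={T2}
Final holders: {T2} -> T2 in holders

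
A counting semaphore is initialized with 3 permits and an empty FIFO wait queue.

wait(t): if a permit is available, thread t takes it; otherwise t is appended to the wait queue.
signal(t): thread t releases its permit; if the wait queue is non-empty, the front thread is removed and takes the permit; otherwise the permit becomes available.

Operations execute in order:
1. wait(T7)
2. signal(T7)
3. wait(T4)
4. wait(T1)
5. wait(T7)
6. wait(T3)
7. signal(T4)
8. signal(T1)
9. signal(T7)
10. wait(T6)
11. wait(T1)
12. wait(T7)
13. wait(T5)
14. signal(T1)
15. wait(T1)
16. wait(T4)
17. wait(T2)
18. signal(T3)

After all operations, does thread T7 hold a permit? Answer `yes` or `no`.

Answer: yes

Derivation:
Step 1: wait(T7) -> count=2 queue=[] holders={T7}
Step 2: signal(T7) -> count=3 queue=[] holders={none}
Step 3: wait(T4) -> count=2 queue=[] holders={T4}
Step 4: wait(T1) -> count=1 queue=[] holders={T1,T4}
Step 5: wait(T7) -> count=0 queue=[] holders={T1,T4,T7}
Step 6: wait(T3) -> count=0 queue=[T3] holders={T1,T4,T7}
Step 7: signal(T4) -> count=0 queue=[] holders={T1,T3,T7}
Step 8: signal(T1) -> count=1 queue=[] holders={T3,T7}
Step 9: signal(T7) -> count=2 queue=[] holders={T3}
Step 10: wait(T6) -> count=1 queue=[] holders={T3,T6}
Step 11: wait(T1) -> count=0 queue=[] holders={T1,T3,T6}
Step 12: wait(T7) -> count=0 queue=[T7] holders={T1,T3,T6}
Step 13: wait(T5) -> count=0 queue=[T7,T5] holders={T1,T3,T6}
Step 14: signal(T1) -> count=0 queue=[T5] holders={T3,T6,T7}
Step 15: wait(T1) -> count=0 queue=[T5,T1] holders={T3,T6,T7}
Step 16: wait(T4) -> count=0 queue=[T5,T1,T4] holders={T3,T6,T7}
Step 17: wait(T2) -> count=0 queue=[T5,T1,T4,T2] holders={T3,T6,T7}
Step 18: signal(T3) -> count=0 queue=[T1,T4,T2] holders={T5,T6,T7}
Final holders: {T5,T6,T7} -> T7 in holders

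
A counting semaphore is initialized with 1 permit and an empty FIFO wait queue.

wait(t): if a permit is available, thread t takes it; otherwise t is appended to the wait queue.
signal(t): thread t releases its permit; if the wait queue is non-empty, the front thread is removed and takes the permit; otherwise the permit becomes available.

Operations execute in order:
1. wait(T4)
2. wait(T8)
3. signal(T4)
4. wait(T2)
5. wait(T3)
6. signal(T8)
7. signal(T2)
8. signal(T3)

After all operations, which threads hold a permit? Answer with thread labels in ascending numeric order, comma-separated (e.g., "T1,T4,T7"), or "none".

Step 1: wait(T4) -> count=0 queue=[] holders={T4}
Step 2: wait(T8) -> count=0 queue=[T8] holders={T4}
Step 3: signal(T4) -> count=0 queue=[] holders={T8}
Step 4: wait(T2) -> count=0 queue=[T2] holders={T8}
Step 5: wait(T3) -> count=0 queue=[T2,T3] holders={T8}
Step 6: signal(T8) -> count=0 queue=[T3] holders={T2}
Step 7: signal(T2) -> count=0 queue=[] holders={T3}
Step 8: signal(T3) -> count=1 queue=[] holders={none}
Final holders: none

Answer: none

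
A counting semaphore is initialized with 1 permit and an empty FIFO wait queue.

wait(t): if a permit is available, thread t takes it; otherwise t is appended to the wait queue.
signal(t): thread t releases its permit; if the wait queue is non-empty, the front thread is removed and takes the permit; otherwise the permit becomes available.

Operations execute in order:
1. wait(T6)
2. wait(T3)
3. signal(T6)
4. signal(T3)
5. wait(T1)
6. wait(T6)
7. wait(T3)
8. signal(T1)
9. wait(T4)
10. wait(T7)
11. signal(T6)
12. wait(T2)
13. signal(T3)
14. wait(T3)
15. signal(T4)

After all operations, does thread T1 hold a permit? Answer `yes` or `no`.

Step 1: wait(T6) -> count=0 queue=[] holders={T6}
Step 2: wait(T3) -> count=0 queue=[T3] holders={T6}
Step 3: signal(T6) -> count=0 queue=[] holders={T3}
Step 4: signal(T3) -> count=1 queue=[] holders={none}
Step 5: wait(T1) -> count=0 queue=[] holders={T1}
Step 6: wait(T6) -> count=0 queue=[T6] holders={T1}
Step 7: wait(T3) -> count=0 queue=[T6,T3] holders={T1}
Step 8: signal(T1) -> count=0 queue=[T3] holders={T6}
Step 9: wait(T4) -> count=0 queue=[T3,T4] holders={T6}
Step 10: wait(T7) -> count=0 queue=[T3,T4,T7] holders={T6}
Step 11: signal(T6) -> count=0 queue=[T4,T7] holders={T3}
Step 12: wait(T2) -> count=0 queue=[T4,T7,T2] holders={T3}
Step 13: signal(T3) -> count=0 queue=[T7,T2] holders={T4}
Step 14: wait(T3) -> count=0 queue=[T7,T2,T3] holders={T4}
Step 15: signal(T4) -> count=0 queue=[T2,T3] holders={T7}
Final holders: {T7} -> T1 not in holders

Answer: no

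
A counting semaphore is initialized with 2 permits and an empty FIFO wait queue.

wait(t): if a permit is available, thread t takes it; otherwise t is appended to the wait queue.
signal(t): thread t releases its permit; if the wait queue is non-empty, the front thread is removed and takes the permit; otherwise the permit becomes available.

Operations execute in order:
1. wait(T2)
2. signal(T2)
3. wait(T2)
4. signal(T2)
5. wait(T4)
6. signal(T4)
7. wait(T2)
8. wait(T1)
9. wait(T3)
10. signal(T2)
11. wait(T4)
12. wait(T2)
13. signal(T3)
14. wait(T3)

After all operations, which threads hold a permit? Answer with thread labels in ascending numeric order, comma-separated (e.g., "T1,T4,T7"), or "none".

Step 1: wait(T2) -> count=1 queue=[] holders={T2}
Step 2: signal(T2) -> count=2 queue=[] holders={none}
Step 3: wait(T2) -> count=1 queue=[] holders={T2}
Step 4: signal(T2) -> count=2 queue=[] holders={none}
Step 5: wait(T4) -> count=1 queue=[] holders={T4}
Step 6: signal(T4) -> count=2 queue=[] holders={none}
Step 7: wait(T2) -> count=1 queue=[] holders={T2}
Step 8: wait(T1) -> count=0 queue=[] holders={T1,T2}
Step 9: wait(T3) -> count=0 queue=[T3] holders={T1,T2}
Step 10: signal(T2) -> count=0 queue=[] holders={T1,T3}
Step 11: wait(T4) -> count=0 queue=[T4] holders={T1,T3}
Step 12: wait(T2) -> count=0 queue=[T4,T2] holders={T1,T3}
Step 13: signal(T3) -> count=0 queue=[T2] holders={T1,T4}
Step 14: wait(T3) -> count=0 queue=[T2,T3] holders={T1,T4}
Final holders: T1,T4

Answer: T1,T4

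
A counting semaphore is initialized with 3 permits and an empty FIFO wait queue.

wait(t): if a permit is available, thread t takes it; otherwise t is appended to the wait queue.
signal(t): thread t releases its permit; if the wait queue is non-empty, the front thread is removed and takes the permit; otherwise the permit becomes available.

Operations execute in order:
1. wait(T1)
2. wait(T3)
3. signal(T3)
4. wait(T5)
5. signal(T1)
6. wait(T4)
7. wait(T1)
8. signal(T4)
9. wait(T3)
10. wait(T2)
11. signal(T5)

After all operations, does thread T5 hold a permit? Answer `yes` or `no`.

Answer: no

Derivation:
Step 1: wait(T1) -> count=2 queue=[] holders={T1}
Step 2: wait(T3) -> count=1 queue=[] holders={T1,T3}
Step 3: signal(T3) -> count=2 queue=[] holders={T1}
Step 4: wait(T5) -> count=1 queue=[] holders={T1,T5}
Step 5: signal(T1) -> count=2 queue=[] holders={T5}
Step 6: wait(T4) -> count=1 queue=[] holders={T4,T5}
Step 7: wait(T1) -> count=0 queue=[] holders={T1,T4,T5}
Step 8: signal(T4) -> count=1 queue=[] holders={T1,T5}
Step 9: wait(T3) -> count=0 queue=[] holders={T1,T3,T5}
Step 10: wait(T2) -> count=0 queue=[T2] holders={T1,T3,T5}
Step 11: signal(T5) -> count=0 queue=[] holders={T1,T2,T3}
Final holders: {T1,T2,T3} -> T5 not in holders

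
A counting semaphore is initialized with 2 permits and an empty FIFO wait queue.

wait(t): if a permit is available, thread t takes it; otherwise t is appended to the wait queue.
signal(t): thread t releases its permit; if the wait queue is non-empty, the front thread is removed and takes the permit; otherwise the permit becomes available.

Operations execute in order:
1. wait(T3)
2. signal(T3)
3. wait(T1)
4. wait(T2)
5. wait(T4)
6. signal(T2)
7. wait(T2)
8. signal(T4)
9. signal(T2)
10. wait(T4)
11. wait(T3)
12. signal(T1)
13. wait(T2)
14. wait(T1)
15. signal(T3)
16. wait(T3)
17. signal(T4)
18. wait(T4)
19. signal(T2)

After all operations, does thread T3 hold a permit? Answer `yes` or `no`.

Answer: yes

Derivation:
Step 1: wait(T3) -> count=1 queue=[] holders={T3}
Step 2: signal(T3) -> count=2 queue=[] holders={none}
Step 3: wait(T1) -> count=1 queue=[] holders={T1}
Step 4: wait(T2) -> count=0 queue=[] holders={T1,T2}
Step 5: wait(T4) -> count=0 queue=[T4] holders={T1,T2}
Step 6: signal(T2) -> count=0 queue=[] holders={T1,T4}
Step 7: wait(T2) -> count=0 queue=[T2] holders={T1,T4}
Step 8: signal(T4) -> count=0 queue=[] holders={T1,T2}
Step 9: signal(T2) -> count=1 queue=[] holders={T1}
Step 10: wait(T4) -> count=0 queue=[] holders={T1,T4}
Step 11: wait(T3) -> count=0 queue=[T3] holders={T1,T4}
Step 12: signal(T1) -> count=0 queue=[] holders={T3,T4}
Step 13: wait(T2) -> count=0 queue=[T2] holders={T3,T4}
Step 14: wait(T1) -> count=0 queue=[T2,T1] holders={T3,T4}
Step 15: signal(T3) -> count=0 queue=[T1] holders={T2,T4}
Step 16: wait(T3) -> count=0 queue=[T1,T3] holders={T2,T4}
Step 17: signal(T4) -> count=0 queue=[T3] holders={T1,T2}
Step 18: wait(T4) -> count=0 queue=[T3,T4] holders={T1,T2}
Step 19: signal(T2) -> count=0 queue=[T4] holders={T1,T3}
Final holders: {T1,T3} -> T3 in holders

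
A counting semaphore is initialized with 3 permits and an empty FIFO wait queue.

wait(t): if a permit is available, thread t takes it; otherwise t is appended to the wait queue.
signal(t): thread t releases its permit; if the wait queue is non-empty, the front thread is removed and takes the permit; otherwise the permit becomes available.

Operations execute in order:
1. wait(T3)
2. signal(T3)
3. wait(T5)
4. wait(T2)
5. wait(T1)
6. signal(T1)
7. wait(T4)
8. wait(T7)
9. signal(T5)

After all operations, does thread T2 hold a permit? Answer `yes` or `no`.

Answer: yes

Derivation:
Step 1: wait(T3) -> count=2 queue=[] holders={T3}
Step 2: signal(T3) -> count=3 queue=[] holders={none}
Step 3: wait(T5) -> count=2 queue=[] holders={T5}
Step 4: wait(T2) -> count=1 queue=[] holders={T2,T5}
Step 5: wait(T1) -> count=0 queue=[] holders={T1,T2,T5}
Step 6: signal(T1) -> count=1 queue=[] holders={T2,T5}
Step 7: wait(T4) -> count=0 queue=[] holders={T2,T4,T5}
Step 8: wait(T7) -> count=0 queue=[T7] holders={T2,T4,T5}
Step 9: signal(T5) -> count=0 queue=[] holders={T2,T4,T7}
Final holders: {T2,T4,T7} -> T2 in holders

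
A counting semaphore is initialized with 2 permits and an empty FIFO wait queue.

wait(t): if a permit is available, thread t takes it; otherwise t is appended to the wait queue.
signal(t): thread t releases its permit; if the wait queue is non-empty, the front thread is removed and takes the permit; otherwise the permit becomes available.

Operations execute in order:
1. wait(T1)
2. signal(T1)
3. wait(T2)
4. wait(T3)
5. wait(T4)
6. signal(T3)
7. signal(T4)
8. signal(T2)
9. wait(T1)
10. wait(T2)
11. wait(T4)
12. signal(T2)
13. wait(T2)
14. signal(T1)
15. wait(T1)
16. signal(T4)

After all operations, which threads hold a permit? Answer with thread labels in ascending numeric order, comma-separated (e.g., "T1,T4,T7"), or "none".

Step 1: wait(T1) -> count=1 queue=[] holders={T1}
Step 2: signal(T1) -> count=2 queue=[] holders={none}
Step 3: wait(T2) -> count=1 queue=[] holders={T2}
Step 4: wait(T3) -> count=0 queue=[] holders={T2,T3}
Step 5: wait(T4) -> count=0 queue=[T4] holders={T2,T3}
Step 6: signal(T3) -> count=0 queue=[] holders={T2,T4}
Step 7: signal(T4) -> count=1 queue=[] holders={T2}
Step 8: signal(T2) -> count=2 queue=[] holders={none}
Step 9: wait(T1) -> count=1 queue=[] holders={T1}
Step 10: wait(T2) -> count=0 queue=[] holders={T1,T2}
Step 11: wait(T4) -> count=0 queue=[T4] holders={T1,T2}
Step 12: signal(T2) -> count=0 queue=[] holders={T1,T4}
Step 13: wait(T2) -> count=0 queue=[T2] holders={T1,T4}
Step 14: signal(T1) -> count=0 queue=[] holders={T2,T4}
Step 15: wait(T1) -> count=0 queue=[T1] holders={T2,T4}
Step 16: signal(T4) -> count=0 queue=[] holders={T1,T2}
Final holders: T1,T2

Answer: T1,T2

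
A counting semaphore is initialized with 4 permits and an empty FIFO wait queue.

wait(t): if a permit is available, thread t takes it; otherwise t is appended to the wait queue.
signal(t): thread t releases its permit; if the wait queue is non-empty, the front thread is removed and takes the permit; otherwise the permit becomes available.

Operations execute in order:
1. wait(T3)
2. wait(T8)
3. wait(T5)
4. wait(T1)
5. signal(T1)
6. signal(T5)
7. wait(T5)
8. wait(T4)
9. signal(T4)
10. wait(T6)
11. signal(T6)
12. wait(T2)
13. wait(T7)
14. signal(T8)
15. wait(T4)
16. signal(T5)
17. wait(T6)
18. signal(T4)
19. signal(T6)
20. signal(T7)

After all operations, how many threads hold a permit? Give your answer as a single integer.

Step 1: wait(T3) -> count=3 queue=[] holders={T3}
Step 2: wait(T8) -> count=2 queue=[] holders={T3,T8}
Step 3: wait(T5) -> count=1 queue=[] holders={T3,T5,T8}
Step 4: wait(T1) -> count=0 queue=[] holders={T1,T3,T5,T8}
Step 5: signal(T1) -> count=1 queue=[] holders={T3,T5,T8}
Step 6: signal(T5) -> count=2 queue=[] holders={T3,T8}
Step 7: wait(T5) -> count=1 queue=[] holders={T3,T5,T8}
Step 8: wait(T4) -> count=0 queue=[] holders={T3,T4,T5,T8}
Step 9: signal(T4) -> count=1 queue=[] holders={T3,T5,T8}
Step 10: wait(T6) -> count=0 queue=[] holders={T3,T5,T6,T8}
Step 11: signal(T6) -> count=1 queue=[] holders={T3,T5,T8}
Step 12: wait(T2) -> count=0 queue=[] holders={T2,T3,T5,T8}
Step 13: wait(T7) -> count=0 queue=[T7] holders={T2,T3,T5,T8}
Step 14: signal(T8) -> count=0 queue=[] holders={T2,T3,T5,T7}
Step 15: wait(T4) -> count=0 queue=[T4] holders={T2,T3,T5,T7}
Step 16: signal(T5) -> count=0 queue=[] holders={T2,T3,T4,T7}
Step 17: wait(T6) -> count=0 queue=[T6] holders={T2,T3,T4,T7}
Step 18: signal(T4) -> count=0 queue=[] holders={T2,T3,T6,T7}
Step 19: signal(T6) -> count=1 queue=[] holders={T2,T3,T7}
Step 20: signal(T7) -> count=2 queue=[] holders={T2,T3}
Final holders: {T2,T3} -> 2 thread(s)

Answer: 2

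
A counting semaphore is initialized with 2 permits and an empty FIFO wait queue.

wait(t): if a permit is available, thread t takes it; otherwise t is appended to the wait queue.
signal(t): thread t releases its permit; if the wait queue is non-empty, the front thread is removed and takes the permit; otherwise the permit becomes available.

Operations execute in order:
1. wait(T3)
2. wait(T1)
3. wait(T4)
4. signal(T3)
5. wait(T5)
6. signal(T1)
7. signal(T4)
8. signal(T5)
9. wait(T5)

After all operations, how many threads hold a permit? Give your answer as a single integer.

Step 1: wait(T3) -> count=1 queue=[] holders={T3}
Step 2: wait(T1) -> count=0 queue=[] holders={T1,T3}
Step 3: wait(T4) -> count=0 queue=[T4] holders={T1,T3}
Step 4: signal(T3) -> count=0 queue=[] holders={T1,T4}
Step 5: wait(T5) -> count=0 queue=[T5] holders={T1,T4}
Step 6: signal(T1) -> count=0 queue=[] holders={T4,T5}
Step 7: signal(T4) -> count=1 queue=[] holders={T5}
Step 8: signal(T5) -> count=2 queue=[] holders={none}
Step 9: wait(T5) -> count=1 queue=[] holders={T5}
Final holders: {T5} -> 1 thread(s)

Answer: 1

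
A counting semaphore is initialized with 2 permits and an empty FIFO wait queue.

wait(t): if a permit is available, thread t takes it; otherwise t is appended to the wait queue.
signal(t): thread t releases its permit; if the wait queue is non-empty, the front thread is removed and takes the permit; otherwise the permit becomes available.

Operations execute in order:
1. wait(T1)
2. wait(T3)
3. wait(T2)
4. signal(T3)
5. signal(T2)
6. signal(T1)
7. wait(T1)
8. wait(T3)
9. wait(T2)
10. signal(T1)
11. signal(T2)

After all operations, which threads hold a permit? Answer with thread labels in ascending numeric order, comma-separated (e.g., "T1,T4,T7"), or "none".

Answer: T3

Derivation:
Step 1: wait(T1) -> count=1 queue=[] holders={T1}
Step 2: wait(T3) -> count=0 queue=[] holders={T1,T3}
Step 3: wait(T2) -> count=0 queue=[T2] holders={T1,T3}
Step 4: signal(T3) -> count=0 queue=[] holders={T1,T2}
Step 5: signal(T2) -> count=1 queue=[] holders={T1}
Step 6: signal(T1) -> count=2 queue=[] holders={none}
Step 7: wait(T1) -> count=1 queue=[] holders={T1}
Step 8: wait(T3) -> count=0 queue=[] holders={T1,T3}
Step 9: wait(T2) -> count=0 queue=[T2] holders={T1,T3}
Step 10: signal(T1) -> count=0 queue=[] holders={T2,T3}
Step 11: signal(T2) -> count=1 queue=[] holders={T3}
Final holders: T3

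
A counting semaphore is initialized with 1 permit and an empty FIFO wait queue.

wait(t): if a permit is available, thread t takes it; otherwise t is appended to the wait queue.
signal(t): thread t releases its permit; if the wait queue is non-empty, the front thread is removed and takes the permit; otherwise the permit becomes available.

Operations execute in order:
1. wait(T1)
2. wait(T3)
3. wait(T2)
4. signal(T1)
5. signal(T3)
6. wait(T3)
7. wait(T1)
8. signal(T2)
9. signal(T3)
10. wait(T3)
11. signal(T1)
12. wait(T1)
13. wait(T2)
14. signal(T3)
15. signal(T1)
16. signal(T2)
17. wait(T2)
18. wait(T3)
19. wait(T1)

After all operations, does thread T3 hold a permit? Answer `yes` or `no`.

Answer: no

Derivation:
Step 1: wait(T1) -> count=0 queue=[] holders={T1}
Step 2: wait(T3) -> count=0 queue=[T3] holders={T1}
Step 3: wait(T2) -> count=0 queue=[T3,T2] holders={T1}
Step 4: signal(T1) -> count=0 queue=[T2] holders={T3}
Step 5: signal(T3) -> count=0 queue=[] holders={T2}
Step 6: wait(T3) -> count=0 queue=[T3] holders={T2}
Step 7: wait(T1) -> count=0 queue=[T3,T1] holders={T2}
Step 8: signal(T2) -> count=0 queue=[T1] holders={T3}
Step 9: signal(T3) -> count=0 queue=[] holders={T1}
Step 10: wait(T3) -> count=0 queue=[T3] holders={T1}
Step 11: signal(T1) -> count=0 queue=[] holders={T3}
Step 12: wait(T1) -> count=0 queue=[T1] holders={T3}
Step 13: wait(T2) -> count=0 queue=[T1,T2] holders={T3}
Step 14: signal(T3) -> count=0 queue=[T2] holders={T1}
Step 15: signal(T1) -> count=0 queue=[] holders={T2}
Step 16: signal(T2) -> count=1 queue=[] holders={none}
Step 17: wait(T2) -> count=0 queue=[] holders={T2}
Step 18: wait(T3) -> count=0 queue=[T3] holders={T2}
Step 19: wait(T1) -> count=0 queue=[T3,T1] holders={T2}
Final holders: {T2} -> T3 not in holders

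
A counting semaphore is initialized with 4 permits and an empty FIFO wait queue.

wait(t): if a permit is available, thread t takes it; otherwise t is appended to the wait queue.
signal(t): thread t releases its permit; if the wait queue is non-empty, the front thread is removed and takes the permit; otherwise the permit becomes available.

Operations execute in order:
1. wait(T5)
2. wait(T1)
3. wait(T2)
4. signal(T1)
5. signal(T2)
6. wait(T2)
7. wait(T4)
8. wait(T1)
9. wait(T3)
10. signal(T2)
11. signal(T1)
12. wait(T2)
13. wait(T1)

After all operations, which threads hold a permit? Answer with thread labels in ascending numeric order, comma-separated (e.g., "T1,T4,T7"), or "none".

Step 1: wait(T5) -> count=3 queue=[] holders={T5}
Step 2: wait(T1) -> count=2 queue=[] holders={T1,T5}
Step 3: wait(T2) -> count=1 queue=[] holders={T1,T2,T5}
Step 4: signal(T1) -> count=2 queue=[] holders={T2,T5}
Step 5: signal(T2) -> count=3 queue=[] holders={T5}
Step 6: wait(T2) -> count=2 queue=[] holders={T2,T5}
Step 7: wait(T4) -> count=1 queue=[] holders={T2,T4,T5}
Step 8: wait(T1) -> count=0 queue=[] holders={T1,T2,T4,T5}
Step 9: wait(T3) -> count=0 queue=[T3] holders={T1,T2,T4,T5}
Step 10: signal(T2) -> count=0 queue=[] holders={T1,T3,T4,T5}
Step 11: signal(T1) -> count=1 queue=[] holders={T3,T4,T5}
Step 12: wait(T2) -> count=0 queue=[] holders={T2,T3,T4,T5}
Step 13: wait(T1) -> count=0 queue=[T1] holders={T2,T3,T4,T5}
Final holders: T2,T3,T4,T5

Answer: T2,T3,T4,T5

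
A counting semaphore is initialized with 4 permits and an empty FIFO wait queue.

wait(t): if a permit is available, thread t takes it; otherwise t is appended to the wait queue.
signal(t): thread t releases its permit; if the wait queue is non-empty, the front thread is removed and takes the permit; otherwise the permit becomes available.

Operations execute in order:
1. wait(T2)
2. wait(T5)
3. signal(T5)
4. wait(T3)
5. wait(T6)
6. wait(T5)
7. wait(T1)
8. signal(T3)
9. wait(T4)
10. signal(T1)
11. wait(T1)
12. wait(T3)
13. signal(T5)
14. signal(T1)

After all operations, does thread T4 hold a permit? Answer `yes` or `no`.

Answer: yes

Derivation:
Step 1: wait(T2) -> count=3 queue=[] holders={T2}
Step 2: wait(T5) -> count=2 queue=[] holders={T2,T5}
Step 3: signal(T5) -> count=3 queue=[] holders={T2}
Step 4: wait(T3) -> count=2 queue=[] holders={T2,T3}
Step 5: wait(T6) -> count=1 queue=[] holders={T2,T3,T6}
Step 6: wait(T5) -> count=0 queue=[] holders={T2,T3,T5,T6}
Step 7: wait(T1) -> count=0 queue=[T1] holders={T2,T3,T5,T6}
Step 8: signal(T3) -> count=0 queue=[] holders={T1,T2,T5,T6}
Step 9: wait(T4) -> count=0 queue=[T4] holders={T1,T2,T5,T6}
Step 10: signal(T1) -> count=0 queue=[] holders={T2,T4,T5,T6}
Step 11: wait(T1) -> count=0 queue=[T1] holders={T2,T4,T5,T6}
Step 12: wait(T3) -> count=0 queue=[T1,T3] holders={T2,T4,T5,T6}
Step 13: signal(T5) -> count=0 queue=[T3] holders={T1,T2,T4,T6}
Step 14: signal(T1) -> count=0 queue=[] holders={T2,T3,T4,T6}
Final holders: {T2,T3,T4,T6} -> T4 in holders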